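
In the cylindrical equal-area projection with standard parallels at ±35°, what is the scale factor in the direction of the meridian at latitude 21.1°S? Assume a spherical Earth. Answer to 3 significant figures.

For cylindrical equal-area with standard parallel φ₀, h = cos φ / cos φ₀ and k = cos φ₀ / cos φ, so h·k = 1.
h = cos 21.1° / cos 35° = 0.9330/0.8192 = 1.139.

1.14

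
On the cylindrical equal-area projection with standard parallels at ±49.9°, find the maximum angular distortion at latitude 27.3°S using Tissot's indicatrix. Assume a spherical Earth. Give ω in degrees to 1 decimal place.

For cylindrical equal-area with standard parallel φ₀, h = cos φ / cos φ₀ and k = cos φ₀ / cos φ, so h·k = 1.
At 27.3°: h = 1.380, k = 0.7249; principal scales a = 1.380, b = 0.7249.
sin(ω/2) = (a − b)/(a + b) = 0.6547/2.104 = 0.3111, so ω = 2 arcsin(0.3111) ≈ 36.3°.

36.3°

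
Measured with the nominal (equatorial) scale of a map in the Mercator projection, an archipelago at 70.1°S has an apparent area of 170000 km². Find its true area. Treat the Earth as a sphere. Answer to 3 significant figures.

For Mercator, h = k = sec φ (a conformal cylindrical projection has a single point scale, 1/cos φ).
Areal scale = k² = sec²φ = 1/cos²(70.1°) = 1/0.3404² = 8.631.
True area = apparent / (areal scale) = 170000 / 8.631 ≈ 19700 km².

19700 km²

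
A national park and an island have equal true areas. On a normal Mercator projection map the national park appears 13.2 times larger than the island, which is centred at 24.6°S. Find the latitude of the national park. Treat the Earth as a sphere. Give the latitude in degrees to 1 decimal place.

Mercator areal scale is sec²φ, so apparent-area ratio = sec²φ₁ / sec²φ₂ = cos²φ₂ / cos²φ₁.
cos²φ₂ / cos²φ₁ = 13.2  ⇒  cos φ₁ = cos 24.6° / √13.2 = 0.9092/3.633 = 0.2503.
φ₁ = arccos(0.2503) ≈ 75.5°.

75.5°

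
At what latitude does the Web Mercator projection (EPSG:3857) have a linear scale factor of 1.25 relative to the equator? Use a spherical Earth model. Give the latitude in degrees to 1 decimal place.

36.9°

Mercator scale is k = sec φ = 1/cos φ.
1/cos φ = 1.25  ⇒  cos φ = 0.8000  ⇒  φ = arccos(0.8000) ≈ 36.9°.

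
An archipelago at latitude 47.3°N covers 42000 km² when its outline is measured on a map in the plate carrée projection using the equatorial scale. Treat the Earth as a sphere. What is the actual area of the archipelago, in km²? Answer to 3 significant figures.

28500 km²

Plate carrée maps x = Rλ, y = Rφ. The meridian scale is h = 1 and the parallel scale is k = 1/cos φ = sec φ.
Areal scale = h·k = 1 × sec φ; at 47.3°, h = 1.000, k = 1.475, so h·k = 1.475.
True area = apparent / (areal scale) = 42000 / 1.475 ≈ 28500 km².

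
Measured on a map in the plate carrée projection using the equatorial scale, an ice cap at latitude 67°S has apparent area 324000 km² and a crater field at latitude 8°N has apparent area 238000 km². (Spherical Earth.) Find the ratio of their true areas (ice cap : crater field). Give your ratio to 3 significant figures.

On the plate carrée, areal scale = h·k = 1 × sec φ, so true area = apparent × cos φ.
True area of ice cap: 324000 × cos(67°) = 324000 × 0.3907 = 126600 km².
True area of crater field: 238000 × cos(8°) = 238000 × 0.9903 = 235700 km².
Ratio = 126600 / 235700 ≈ 0.537.

0.537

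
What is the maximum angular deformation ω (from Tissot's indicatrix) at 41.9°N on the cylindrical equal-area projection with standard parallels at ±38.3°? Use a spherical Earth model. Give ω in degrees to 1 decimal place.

A cylindrical equal-area projection with standard parallel φ₀ has meridian scale h = cos φ / cos φ₀ and parallel scale k = cos φ₀ / cos φ (so areas are preserved, h·k = 1).
At 41.9°: h = 0.9484, k = 1.054; principal scales a = 1.054, b = 0.9484.
sin(ω/2) = (a − b)/(a + b) = 0.1059/2.003 = 0.05289, so ω = 2 arcsin(0.05289) ≈ 6.1°.

6.1°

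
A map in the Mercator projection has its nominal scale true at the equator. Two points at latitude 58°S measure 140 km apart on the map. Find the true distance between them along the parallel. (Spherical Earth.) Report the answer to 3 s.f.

The Mercator projection is conformal; its linear scale factor is the same in every direction and equals sec φ = 1/cos φ.
Along the parallel at 58°, map distances are exaggerated by k = sec 58° = 1.887.
True distance = 140 / 1.887 = 140 × cos 58° ≈ 74.2 km.

74.2 km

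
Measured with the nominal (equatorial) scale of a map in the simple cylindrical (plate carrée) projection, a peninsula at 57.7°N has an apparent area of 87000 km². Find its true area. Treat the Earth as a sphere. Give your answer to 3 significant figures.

Plate carrée maps x = Rλ, y = Rφ. The meridian scale is h = 1 and the parallel scale is k = 1/cos φ = sec φ.
Areal scale = h·k = 1 × sec φ; at 57.7°, h = 1.000, k = 1.871, so h·k = 1.871.
True area = apparent / (areal scale) = 87000 / 1.871 ≈ 46500 km².

46500 km²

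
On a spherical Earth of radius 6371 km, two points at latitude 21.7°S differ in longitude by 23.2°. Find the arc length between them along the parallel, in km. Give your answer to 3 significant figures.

Arc length along a parallel = R cos φ · Δλ (with Δλ in radians).
= 6371 × cos 21.7° × (23.2° × π/180) = 6371 × 0.9291 × 0.4049 ≈ 2400 km.

2400 km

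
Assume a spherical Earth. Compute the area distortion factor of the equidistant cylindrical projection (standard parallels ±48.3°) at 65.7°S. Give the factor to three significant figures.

1.62

The equidistant cylindrical projection with φ₀ = 48.3° has h = 1 (meridians true) and k = cos φ₀ / cos φ along parallels.
Areal scale = h·k = 1 × cos φ₀ / cos φ; at 65.7°, h = 1.000, k = 1.617, so h·k = 1.617.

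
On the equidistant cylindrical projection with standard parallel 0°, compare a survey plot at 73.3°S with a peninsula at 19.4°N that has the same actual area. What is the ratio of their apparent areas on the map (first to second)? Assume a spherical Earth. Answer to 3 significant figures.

3.28

For the equirectangular projection with φ₀ = 0 (plate carrée), h = 1 along meridians and k = sec φ along parallels.
Areal scale at 73.3°: h·k = 1.000 × 3.480 = 3.480.
Areal scale at 19.4°: h·k = 1.000 × 1.060 = 1.060.
Ratio = 3.480/1.060 ≈ 3.28.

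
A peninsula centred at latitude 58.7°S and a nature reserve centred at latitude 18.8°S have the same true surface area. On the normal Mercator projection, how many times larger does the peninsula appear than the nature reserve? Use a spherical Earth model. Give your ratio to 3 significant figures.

Mercator is conformal with k = sec φ, so areal scale = k² = sec²φ.
At 58.7°: sec²(58.7°) = 1/0.5195² = 3.705.
At 18.8°: sec²(18.8°) = 1/0.9466² = 1.116.
Ratio = 3.705/1.116 = cos²(18.8°)/cos²(58.7°) ≈ 3.32.

3.32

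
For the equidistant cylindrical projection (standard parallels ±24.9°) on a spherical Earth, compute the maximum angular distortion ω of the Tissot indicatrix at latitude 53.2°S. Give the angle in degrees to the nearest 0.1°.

With standard parallel φ₀ = 24.9°, the equirectangular projection gives x = Rλ cos φ₀, y = Rφ, so h = 1 and k = cos 24.9° / cos φ.
At 53.2°: h = 1.000, k = 1.514; principal scales a = 1.514, b = 1.000.
sin(ω/2) = (a − b)/(a + b) = 0.5142/2.514 = 0.2045, so ω = 2 arcsin(0.2045) ≈ 23.6°.

23.6°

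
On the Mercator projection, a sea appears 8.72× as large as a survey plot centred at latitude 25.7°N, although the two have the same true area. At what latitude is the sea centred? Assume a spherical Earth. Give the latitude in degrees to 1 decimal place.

For equal true areas on Mercator, apparent areas scale as sec²φ, so the ratio is cos²φ₂ / cos²φ₁.
cos²φ₂ / cos²φ₁ = 8.72  ⇒  cos φ₁ = cos 25.7° / √8.72 = 0.9011/2.953 = 0.3051.
φ₁ = arccos(0.3051) ≈ 72.2°.

72.2°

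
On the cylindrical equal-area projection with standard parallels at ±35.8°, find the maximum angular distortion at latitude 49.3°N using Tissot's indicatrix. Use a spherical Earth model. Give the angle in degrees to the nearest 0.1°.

24.8°

A cylindrical equal-area projection with standard parallel φ₀ has meridian scale h = cos φ / cos φ₀ and parallel scale k = cos φ₀ / cos φ (so areas are preserved, h·k = 1).
At 49.3°: h = 0.8040, k = 1.244; principal scales a = 1.244, b = 0.8040.
sin(ω/2) = (a − b)/(a + b) = 0.4398/2.048 = 0.2148, so ω = 2 arcsin(0.2148) ≈ 24.8°.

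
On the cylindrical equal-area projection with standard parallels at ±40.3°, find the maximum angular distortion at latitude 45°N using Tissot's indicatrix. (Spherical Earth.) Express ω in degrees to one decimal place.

8.7°

Cylindrical equal-area (φ₀ = 40.3°): h = cos φ / cos 40.3° along meridians, k = cos 40.3° / cos φ along parallels; h·k = 1.
At 45°: h = 0.9271, k = 1.079; principal scales a = 1.079, b = 0.9271.
sin(ω/2) = (a − b)/(a + b) = 0.1514/2.006 = 0.07550, so ω = 2 arcsin(0.07550) ≈ 8.7°.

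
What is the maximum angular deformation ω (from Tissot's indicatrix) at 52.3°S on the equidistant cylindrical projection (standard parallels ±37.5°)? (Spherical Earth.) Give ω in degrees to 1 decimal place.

14.9°

The equidistant cylindrical projection with φ₀ = 37.5° has h = 1 (meridians true) and k = cos φ₀ / cos φ along parallels.
At 52.3°: h = 1.000, k = 1.297; principal scales a = 1.297, b = 1.000.
sin(ω/2) = (a − b)/(a + b) = 0.2973/2.297 = 0.1294, so ω = 2 arcsin(0.1294) ≈ 14.9°.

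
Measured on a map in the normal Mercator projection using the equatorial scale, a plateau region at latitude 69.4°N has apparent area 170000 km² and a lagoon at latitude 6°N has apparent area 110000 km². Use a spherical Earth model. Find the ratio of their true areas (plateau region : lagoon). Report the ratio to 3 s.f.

On Mercator the areal scale is sec²φ, so true area = apparent × cos²φ.
True area of plateau region: 170000 × cos²(69.4°) = 170000 × 0.1238 = 21040 km².
True area of lagoon: 110000 × cos²(6°) = 110000 × 0.9891 = 108800 km².
Ratio = 21040 / 108800 ≈ 0.193.

0.193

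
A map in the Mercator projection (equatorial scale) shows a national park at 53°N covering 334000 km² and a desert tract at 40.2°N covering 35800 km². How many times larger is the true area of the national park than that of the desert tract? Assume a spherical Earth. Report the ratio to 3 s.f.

5.79

On Mercator the areal scale is sec²φ, so true area = apparent × cos²φ.
True area of national park: 334000 × cos²(53°) = 334000 × 0.3622 = 121000 km².
True area of desert tract: 35800 × cos²(40.2°) = 35800 × 0.5834 = 20890 km².
Ratio = 121000 / 20890 ≈ 5.79.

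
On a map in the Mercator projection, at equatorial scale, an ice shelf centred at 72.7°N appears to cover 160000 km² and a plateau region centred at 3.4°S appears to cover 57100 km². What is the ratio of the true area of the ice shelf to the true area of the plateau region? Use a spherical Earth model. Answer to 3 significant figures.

0.249

Since Mercator area scale is 1/cos²φ, the true area equals the apparent area multiplied by cos²φ.
True area of ice shelf: 160000 × cos²(72.7°) = 160000 × 0.08843 = 14150 km².
True area of plateau region: 57100 × cos²(3.4°) = 57100 × 0.9965 = 56900 km².
Ratio = 14150 / 56900 ≈ 0.249.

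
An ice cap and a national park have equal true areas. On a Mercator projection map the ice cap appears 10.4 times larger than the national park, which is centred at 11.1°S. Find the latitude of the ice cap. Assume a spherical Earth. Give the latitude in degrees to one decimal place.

For equal true areas on Mercator, apparent areas scale as sec²φ, so the ratio is cos²φ₂ / cos²φ₁.
cos²φ₂ / cos²φ₁ = 10.4  ⇒  cos φ₁ = cos 11.1° / √10.4 = 0.9813/3.225 = 0.3043.
φ₁ = arccos(0.3043) ≈ 72.3°.

72.3°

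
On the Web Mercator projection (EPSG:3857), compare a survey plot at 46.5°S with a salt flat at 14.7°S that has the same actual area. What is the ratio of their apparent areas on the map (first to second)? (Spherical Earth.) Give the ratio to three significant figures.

On Mercator, area is exaggerated by sec²φ = 1/cos²φ.
At 46.5°: sec²(46.5°) = 1/0.6884² = 2.110.
At 14.7°: sec²(14.7°) = 1/0.9673² = 1.069.
Ratio = 2.110/1.069 = cos²(14.7°)/cos²(46.5°) ≈ 1.97.

1.97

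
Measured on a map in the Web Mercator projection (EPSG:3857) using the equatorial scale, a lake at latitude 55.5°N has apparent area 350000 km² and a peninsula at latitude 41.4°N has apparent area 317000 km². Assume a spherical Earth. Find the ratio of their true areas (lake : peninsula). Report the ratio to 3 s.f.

0.630

Since Mercator area scale is 1/cos²φ, the true area equals the apparent area multiplied by cos²φ.
True area of lake: 350000 × cos²(55.5°) = 350000 × 0.3208 = 112300 km².
True area of peninsula: 317000 × cos²(41.4°) = 317000 × 0.5627 = 178400 km².
Ratio = 112300 / 178400 ≈ 0.630.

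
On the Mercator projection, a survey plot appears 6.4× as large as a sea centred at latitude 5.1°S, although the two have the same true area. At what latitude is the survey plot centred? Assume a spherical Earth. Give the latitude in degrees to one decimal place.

For equal true areas on Mercator, apparent areas scale as sec²φ, so the ratio is cos²φ₂ / cos²φ₁.
cos²φ₂ / cos²φ₁ = 6.4  ⇒  cos φ₁ = cos 5.1° / √6.4 = 0.9960/2.530 = 0.3937.
φ₁ = arccos(0.3937) ≈ 66.8°.

66.8°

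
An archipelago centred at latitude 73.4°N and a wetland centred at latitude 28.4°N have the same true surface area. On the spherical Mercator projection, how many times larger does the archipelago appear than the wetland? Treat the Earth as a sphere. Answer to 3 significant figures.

9.48

Mercator is conformal with k = sec φ, so areal scale = k² = sec²φ.
At 73.4°: sec²(73.4°) = 1/0.2857² = 12.25.
At 28.4°: sec²(28.4°) = 1/0.8796² = 1.292.
Ratio = 12.25/1.292 = cos²(28.4°)/cos²(73.4°) ≈ 9.48.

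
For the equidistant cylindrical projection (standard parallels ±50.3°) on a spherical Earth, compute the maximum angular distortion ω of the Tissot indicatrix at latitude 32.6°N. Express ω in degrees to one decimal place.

15.8°

The equidistant cylindrical projection with φ₀ = 50.3° has h = 1 (meridians true) and k = cos φ₀ / cos φ along parallels.
At 32.6°: h = 1.000, k = 0.7582; principal scales a = 1.000, b = 0.7582.
sin(ω/2) = (a − b)/(a + b) = 0.2418/1.758 = 0.1375, so ω = 2 arcsin(0.1375) ≈ 15.8°.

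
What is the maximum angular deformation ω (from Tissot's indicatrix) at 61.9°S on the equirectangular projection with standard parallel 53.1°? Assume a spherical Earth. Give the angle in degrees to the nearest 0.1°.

13.9°

With standard parallel φ₀ = 53.1°, the equirectangular projection gives x = Rλ cos φ₀, y = Rφ, so h = 1 and k = cos 53.1° / cos φ.
At 61.9°: h = 1.000, k = 1.275; principal scales a = 1.275, b = 1.000.
sin(ω/2) = (a − b)/(a + b) = 0.2747/2.275 = 0.1208, so ω = 2 arcsin(0.1208) ≈ 13.9°.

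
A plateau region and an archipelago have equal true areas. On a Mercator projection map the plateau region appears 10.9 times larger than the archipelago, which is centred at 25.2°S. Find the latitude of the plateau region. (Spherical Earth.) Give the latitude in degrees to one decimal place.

74.1°

Mercator areal scale is sec²φ, so apparent-area ratio = sec²φ₁ / sec²φ₂ = cos²φ₂ / cos²φ₁.
cos²φ₂ / cos²φ₁ = 10.9  ⇒  cos φ₁ = cos 25.2° / √10.9 = 0.9048/3.302 = 0.2741.
φ₁ = arccos(0.2741) ≈ 74.1°.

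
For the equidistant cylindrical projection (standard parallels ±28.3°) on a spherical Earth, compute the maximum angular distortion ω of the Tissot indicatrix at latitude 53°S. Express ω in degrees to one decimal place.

In the equirectangular projection with standard parallel φ₀ = 28.3° (x = Rλ cos φ₀, y = Rφ), meridians are true-scale (h = 1) and the parallel scale is k = cos φ₀ / cos φ.
At 53°: h = 1.000, k = 1.463; principal scales a = 1.463, b = 1.000.
sin(ω/2) = (a − b)/(a + b) = 0.4630/2.463 = 0.1880, so ω = 2 arcsin(0.1880) ≈ 21.7°.

21.7°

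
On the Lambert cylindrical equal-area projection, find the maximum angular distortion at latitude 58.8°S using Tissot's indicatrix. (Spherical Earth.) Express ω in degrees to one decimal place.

The Lambert cylindrical equal-area projection is the cylindrical equal-area projection with its standard parallel at the equator (φ₀ = 0). For cylindrical equal-area with standard parallel φ₀, h = cos φ / cos φ₀ and k = cos φ₀ / cos φ, so h·k = 1.
At 58.8°: h = 0.5180, k = 1.930; principal scales a = 1.930, b = 0.5180.
sin(ω/2) = (a − b)/(a + b) = 1.412/2.448 = 0.5768, so ω = 2 arcsin(0.5768) ≈ 70.5°.

70.5°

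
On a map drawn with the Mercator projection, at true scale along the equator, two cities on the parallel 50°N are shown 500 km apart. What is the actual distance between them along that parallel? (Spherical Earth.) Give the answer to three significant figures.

321 km

Mercator is conformal, so the point scale is isotropic: h = k = sec φ = 1/cos φ.
Along the parallel at 50°, map distances are exaggerated by k = sec 50° = 1.556.
True distance = 500 / 1.556 = 500 × cos 50° ≈ 321 km.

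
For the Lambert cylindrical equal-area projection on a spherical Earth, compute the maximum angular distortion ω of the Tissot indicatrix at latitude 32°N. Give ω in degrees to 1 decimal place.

18.8°

The Lambert cylindrical equal-area projection is the cylindrical equal-area projection with its standard parallel at the equator (φ₀ = 0). Cylindrical equal-area (φ₀ = 0°): h = cos φ / cos 0° along meridians, k = cos 0° / cos φ along parallels; h·k = 1.
At 32°: h = 0.8480, k = 1.179; principal scales a = 1.179, b = 0.8480.
sin(ω/2) = (a − b)/(a + b) = 0.3311/2.027 = 0.1633, so ω = 2 arcsin(0.1633) ≈ 18.8°.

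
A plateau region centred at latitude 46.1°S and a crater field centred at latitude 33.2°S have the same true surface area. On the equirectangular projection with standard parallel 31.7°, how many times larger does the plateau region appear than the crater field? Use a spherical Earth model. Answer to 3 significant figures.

With standard parallel φ₀ = 31.7°, the equirectangular projection gives x = Rλ cos φ₀, y = Rφ, so h = 1 and k = cos 31.7° / cos φ.
Areal scale at 46.1°: h·k = 1.000 × 1.227 = 1.227.
Areal scale at 33.2°: h·k = 1.000 × 1.017 = 1.017.
Ratio = 1.227/1.017 ≈ 1.21.

1.21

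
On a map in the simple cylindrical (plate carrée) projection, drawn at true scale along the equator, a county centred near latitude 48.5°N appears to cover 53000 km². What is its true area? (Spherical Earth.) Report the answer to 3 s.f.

35100 km²

For the equirectangular projection with φ₀ = 0 (plate carrée), h = 1 along meridians and k = sec φ along parallels.
Areal scale = h·k = 1 × sec φ; at 48.5°, h = 1.000, k = 1.509, so h·k = 1.509.
True area = apparent / (areal scale) = 53000 / 1.509 ≈ 35100 km².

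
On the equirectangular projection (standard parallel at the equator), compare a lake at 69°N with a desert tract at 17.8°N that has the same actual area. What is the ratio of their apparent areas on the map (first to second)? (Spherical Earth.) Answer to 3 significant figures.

2.66

In the plate carrée (x = Rλ, y = Rφ), meridians are true-scale (h = 1) and parallels are stretched by k = sec φ.
Areal scale at 69°: h·k = 1.000 × 2.790 = 2.790.
Areal scale at 17.8°: h·k = 1.000 × 1.050 = 1.050.
Ratio = 2.790/1.050 ≈ 2.66.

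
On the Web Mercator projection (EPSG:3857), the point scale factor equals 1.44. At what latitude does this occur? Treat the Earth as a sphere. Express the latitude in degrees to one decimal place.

46.0°

Mercator scale is k = sec φ = 1/cos φ.
1/cos φ = 1.44  ⇒  cos φ = 0.6944  ⇒  φ = arccos(0.6944) ≈ 46.0°.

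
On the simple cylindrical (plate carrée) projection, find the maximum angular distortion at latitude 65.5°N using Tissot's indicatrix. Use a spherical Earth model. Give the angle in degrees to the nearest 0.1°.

For the equirectangular projection with φ₀ = 0 (plate carrée), h = 1 along meridians and k = sec φ along parallels.
At 65.5°: h = 1.000, k = 2.411; principal scales a = 2.411, b = 1.000.
sin(ω/2) = (a − b)/(a + b) = 1.411/3.411 = 0.4137, so ω = 2 arcsin(0.4137) ≈ 48.9°.

48.9°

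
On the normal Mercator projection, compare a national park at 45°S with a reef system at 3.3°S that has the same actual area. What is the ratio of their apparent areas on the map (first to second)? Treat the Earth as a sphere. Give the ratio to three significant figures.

1.99

Mercator areal scale is sec²φ.
At 45°: sec²(45°) = 1/0.7071² = 2.000.
At 3.3°: sec²(3.3°) = 1/0.9983² = 1.003.
Ratio = 2.000/1.003 = cos²(3.3°)/cos²(45°) ≈ 1.99.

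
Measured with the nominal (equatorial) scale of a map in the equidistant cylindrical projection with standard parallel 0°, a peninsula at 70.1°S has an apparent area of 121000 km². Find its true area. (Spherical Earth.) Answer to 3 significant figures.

41200 km²

Plate carrée maps x = Rλ, y = Rφ. The meridian scale is h = 1 and the parallel scale is k = 1/cos φ = sec φ.
Areal scale = h·k = 1 × sec φ; at 70.1°, h = 1.000, k = 2.938, so h·k = 2.938.
True area = apparent / (areal scale) = 121000 / 2.938 ≈ 41200 km².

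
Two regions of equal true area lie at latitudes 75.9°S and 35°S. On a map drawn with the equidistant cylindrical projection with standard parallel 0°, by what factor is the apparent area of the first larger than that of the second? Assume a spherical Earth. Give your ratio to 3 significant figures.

3.36

Plate carrée maps x = Rλ, y = Rφ. The meridian scale is h = 1 and the parallel scale is k = 1/cos φ = sec φ.
Areal scale at 75.9°: h·k = 1.000 × 4.105 = 4.105.
Areal scale at 35°: h·k = 1.000 × 1.221 = 1.221.
Ratio = 4.105/1.221 ≈ 3.36.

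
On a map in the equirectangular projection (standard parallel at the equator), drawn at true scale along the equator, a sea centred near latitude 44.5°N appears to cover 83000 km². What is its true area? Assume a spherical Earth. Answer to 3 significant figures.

For the equirectangular projection with φ₀ = 0 (plate carrée), h = 1 along meridians and k = sec φ along parallels.
Areal scale = h·k = 1 × sec φ; at 44.5°, h = 1.000, k = 1.402, so h·k = 1.402.
True area = apparent / (areal scale) = 83000 / 1.402 ≈ 59200 km².

59200 km²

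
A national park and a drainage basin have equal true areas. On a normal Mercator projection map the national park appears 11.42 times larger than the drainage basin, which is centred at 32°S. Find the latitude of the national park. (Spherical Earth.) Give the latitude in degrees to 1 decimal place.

75.5°

Mercator areal scale is sec²φ, so apparent-area ratio = sec²φ₁ / sec²φ₂ = cos²φ₂ / cos²φ₁.
cos²φ₂ / cos²φ₁ = 11.42  ⇒  cos φ₁ = cos 32° / √11.42 = 0.8480/3.379 = 0.2510.
φ₁ = arccos(0.2510) ≈ 75.5°.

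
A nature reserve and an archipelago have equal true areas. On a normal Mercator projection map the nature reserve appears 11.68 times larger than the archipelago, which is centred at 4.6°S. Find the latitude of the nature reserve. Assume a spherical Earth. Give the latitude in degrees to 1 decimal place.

For equal true areas on Mercator, apparent areas scale as sec²φ, so the ratio is cos²φ₂ / cos²φ₁.
cos²φ₂ / cos²φ₁ = 11.68  ⇒  cos φ₁ = cos 4.6° / √11.68 = 0.9968/3.418 = 0.2917.
φ₁ = arccos(0.2917) ≈ 73.0°.

73.0°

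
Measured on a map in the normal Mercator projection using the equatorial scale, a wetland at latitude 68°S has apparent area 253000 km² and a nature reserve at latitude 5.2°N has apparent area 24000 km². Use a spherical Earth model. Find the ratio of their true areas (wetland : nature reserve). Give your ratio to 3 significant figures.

Since Mercator area scale is 1/cos²φ, the true area equals the apparent area multiplied by cos²φ.
True area of wetland: 253000 × cos²(68°) = 253000 × 0.1403 = 35500 km².
True area of nature reserve: 24000 × cos²(5.2°) = 24000 × 0.9918 = 23800 km².
Ratio = 35500 / 23800 ≈ 1.49.

1.49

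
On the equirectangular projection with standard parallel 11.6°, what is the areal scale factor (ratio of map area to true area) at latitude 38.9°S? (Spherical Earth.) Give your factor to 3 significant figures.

The equidistant cylindrical projection with φ₀ = 11.6° has h = 1 (meridians true) and k = cos φ₀ / cos φ along parallels.
Areal scale = h·k = 1 × cos φ₀ / cos φ; at 38.9°, h = 1.000, k = 1.259, so h·k = 1.259.

1.26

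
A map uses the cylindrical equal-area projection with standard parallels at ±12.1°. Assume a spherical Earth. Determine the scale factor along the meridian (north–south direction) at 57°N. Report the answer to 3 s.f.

0.557

Cylindrical equal-area (φ₀ = 12.1°): h = cos φ / cos 12.1° along meridians, k = cos 12.1° / cos φ along parallels; h·k = 1.
h = cos 57° / cos 12.1° = 0.5446/0.9778 = 0.5570.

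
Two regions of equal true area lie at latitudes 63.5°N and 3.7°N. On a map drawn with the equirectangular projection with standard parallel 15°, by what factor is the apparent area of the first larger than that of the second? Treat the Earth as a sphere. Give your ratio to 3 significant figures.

2.24

In the equirectangular projection with standard parallel φ₀ = 15° (x = Rλ cos φ₀, y = Rφ), meridians are true-scale (h = 1) and the parallel scale is k = cos φ₀ / cos φ.
Areal scale at 63.5°: h·k = 1.000 × 2.165 = 2.165.
Areal scale at 3.7°: h·k = 1.000 × 0.9679 = 0.9679.
Ratio = 2.165/0.9679 ≈ 2.24.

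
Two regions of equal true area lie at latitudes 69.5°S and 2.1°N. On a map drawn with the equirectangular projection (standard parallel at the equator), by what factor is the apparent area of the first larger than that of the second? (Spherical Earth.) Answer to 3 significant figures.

2.85

In the plate carrée (x = Rλ, y = Rφ), meridians are true-scale (h = 1) and parallels are stretched by k = sec φ.
Areal scale at 69.5°: h·k = 1.000 × 2.855 = 2.855.
Areal scale at 2.1°: h·k = 1.000 × 1.001 = 1.001.
Ratio = 2.855/1.001 ≈ 2.85.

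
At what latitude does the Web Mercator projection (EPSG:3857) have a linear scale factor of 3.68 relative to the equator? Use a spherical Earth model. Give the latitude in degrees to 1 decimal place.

Mercator scale is k = sec φ = 1/cos φ.
1/cos φ = 3.68  ⇒  cos φ = 0.2717  ⇒  φ = arccos(0.2717) ≈ 74.2°.

74.2°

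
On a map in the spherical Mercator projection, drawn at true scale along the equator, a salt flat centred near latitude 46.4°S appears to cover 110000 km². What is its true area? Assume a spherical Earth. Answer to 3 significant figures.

Mercator is conformal, so the point scale is isotropic: h = k = sec φ = 1/cos φ.
Areal scale = k² = sec²φ = 1/cos²(46.4°) = 1/0.6896² = 2.103.
True area = apparent / (areal scale) = 110000 / 2.103 ≈ 52300 km².

52300 km²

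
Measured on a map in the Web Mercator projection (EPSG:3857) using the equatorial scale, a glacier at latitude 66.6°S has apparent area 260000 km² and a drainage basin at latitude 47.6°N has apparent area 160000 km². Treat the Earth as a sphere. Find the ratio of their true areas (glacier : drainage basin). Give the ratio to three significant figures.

0.564

On Mercator the areal scale is sec²φ, so true area = apparent × cos²φ.
True area of glacier: 260000 × cos²(66.6°) = 260000 × 0.1577 = 41010 km².
True area of drainage basin: 160000 × cos²(47.6°) = 160000 × 0.4547 = 72750 km².
Ratio = 41010 / 72750 ≈ 0.564.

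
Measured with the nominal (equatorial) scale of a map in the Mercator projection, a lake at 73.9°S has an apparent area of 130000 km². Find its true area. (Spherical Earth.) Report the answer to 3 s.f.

10000 km²

Mercator is conformal, so the point scale is isotropic: h = k = sec φ = 1/cos φ.
Areal scale = k² = sec²φ = 1/cos²(73.9°) = 1/0.2773² = 13.00.
True area = apparent / (areal scale) = 130000 / 13.00 ≈ 10000 km².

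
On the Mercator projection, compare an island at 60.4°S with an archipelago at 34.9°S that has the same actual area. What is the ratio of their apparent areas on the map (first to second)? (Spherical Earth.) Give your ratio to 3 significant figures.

2.76

Mercator is conformal with k = sec φ, so areal scale = k² = sec²φ.
At 60.4°: sec²(60.4°) = 1/0.4939² = 4.099.
At 34.9°: sec²(34.9°) = 1/0.8202² = 1.487.
Ratio = 4.099/1.487 = cos²(34.9°)/cos²(60.4°) ≈ 2.76.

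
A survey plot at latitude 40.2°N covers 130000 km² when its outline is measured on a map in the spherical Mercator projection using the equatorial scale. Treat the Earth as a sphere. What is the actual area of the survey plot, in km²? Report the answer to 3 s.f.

The Mercator projection is conformal; its linear scale factor is the same in every direction and equals sec φ = 1/cos φ.
Areal scale = k² = sec²φ = 1/cos²(40.2°) = 1/0.7638² = 1.714.
True area = apparent / (areal scale) = 130000 / 1.714 ≈ 75800 km².

75800 km²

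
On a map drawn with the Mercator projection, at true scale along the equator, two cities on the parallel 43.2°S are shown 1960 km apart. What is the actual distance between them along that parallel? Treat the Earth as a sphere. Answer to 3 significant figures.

1430 km

The Mercator projection is conformal; its linear scale factor is the same in every direction and equals sec φ = 1/cos φ.
Along the parallel at 43.2°, map distances are exaggerated by k = sec 43.2° = 1.372.
True distance = 1960 / 1.372 = 1960 × cos 43.2° ≈ 1430 km.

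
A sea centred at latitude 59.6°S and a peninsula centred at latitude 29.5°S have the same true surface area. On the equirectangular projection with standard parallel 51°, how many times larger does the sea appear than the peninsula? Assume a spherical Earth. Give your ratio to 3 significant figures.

1.72

In the equirectangular projection with standard parallel φ₀ = 51° (x = Rλ cos φ₀, y = Rφ), meridians are true-scale (h = 1) and the parallel scale is k = cos φ₀ / cos φ.
Areal scale at 59.6°: h·k = 1.000 × 1.244 = 1.244.
Areal scale at 29.5°: h·k = 1.000 × 0.7231 = 0.7231.
Ratio = 1.244/0.7231 ≈ 1.72.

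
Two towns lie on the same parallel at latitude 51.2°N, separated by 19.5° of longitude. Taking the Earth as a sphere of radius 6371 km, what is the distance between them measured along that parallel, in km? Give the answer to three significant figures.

Arc length along a parallel = R cos φ · Δλ (with Δλ in radians).
= 6371 × cos 51.2° × (19.5° × π/180) = 6371 × 0.6266 × 0.3403 ≈ 1360 km.

1360 km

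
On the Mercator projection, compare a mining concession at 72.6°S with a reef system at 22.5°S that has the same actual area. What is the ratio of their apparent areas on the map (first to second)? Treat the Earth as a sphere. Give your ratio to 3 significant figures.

On Mercator, area is exaggerated by sec²φ = 1/cos²φ.
At 72.6°: sec²(72.6°) = 1/0.2990² = 11.18.
At 22.5°: sec²(22.5°) = 1/0.9239² = 1.172.
Ratio = 11.18/1.172 = cos²(22.5°)/cos²(72.6°) ≈ 9.54.

9.54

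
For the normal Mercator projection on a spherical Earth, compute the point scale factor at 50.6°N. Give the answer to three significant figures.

Mercator is conformal, so the point scale is isotropic: h = k = sec φ = 1/cos φ.
k = 1/cos 50.6° = 1/0.6347 = 1.575.

1.58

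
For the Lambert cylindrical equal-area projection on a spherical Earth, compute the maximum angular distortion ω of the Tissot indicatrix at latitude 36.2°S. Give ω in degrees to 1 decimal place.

24.4°

The Lambert cylindrical equal-area projection is the cylindrical equal-area projection with its standard parallel at the equator (φ₀ = 0). For cylindrical equal-area with standard parallel φ₀, h = cos φ / cos φ₀ and k = cos φ₀ / cos φ, so h·k = 1.
At 36.2°: h = 0.8070, k = 1.239; principal scales a = 1.239, b = 0.8070.
sin(ω/2) = (a − b)/(a + b) = 0.4323/2.046 = 0.2113, so ω = 2 arcsin(0.2113) ≈ 24.4°.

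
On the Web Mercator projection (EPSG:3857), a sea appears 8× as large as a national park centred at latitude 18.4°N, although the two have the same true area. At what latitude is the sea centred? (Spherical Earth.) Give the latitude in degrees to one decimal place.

70.4°

For equal true areas on Mercator, apparent areas scale as sec²φ, so the ratio is cos²φ₂ / cos²φ₁.
cos²φ₂ / cos²φ₁ = 8  ⇒  cos φ₁ = cos 18.4° / √8 = 0.9489/2.828 = 0.3355.
φ₁ = arccos(0.3355) ≈ 70.4°.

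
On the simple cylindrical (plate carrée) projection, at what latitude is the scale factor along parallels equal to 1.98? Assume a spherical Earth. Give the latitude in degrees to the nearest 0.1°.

59.7°

Plate carrée: h = 1, k = sec φ along parallels.
sec φ = 1.98  ⇒  cos φ = 0.5051  ⇒  φ ≈ 59.7°.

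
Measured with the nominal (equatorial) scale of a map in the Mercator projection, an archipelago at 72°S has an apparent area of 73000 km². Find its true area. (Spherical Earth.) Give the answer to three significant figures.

6970 km²

The Mercator projection is conformal; its linear scale factor is the same in every direction and equals sec φ = 1/cos φ.
Areal scale = k² = sec²φ = 1/cos²(72°) = 1/0.3090² = 10.47.
True area = apparent / (areal scale) = 73000 / 10.47 ≈ 6970 km².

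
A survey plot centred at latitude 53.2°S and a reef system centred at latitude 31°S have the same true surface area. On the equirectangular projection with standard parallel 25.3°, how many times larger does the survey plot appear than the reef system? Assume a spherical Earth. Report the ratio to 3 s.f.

1.43

The equidistant cylindrical projection with φ₀ = 25.3° has h = 1 (meridians true) and k = cos φ₀ / cos φ along parallels.
Areal scale at 53.2°: h·k = 1.000 × 1.509 = 1.509.
Areal scale at 31°: h·k = 1.000 × 1.055 = 1.055.
Ratio = 1.509/1.055 ≈ 1.43.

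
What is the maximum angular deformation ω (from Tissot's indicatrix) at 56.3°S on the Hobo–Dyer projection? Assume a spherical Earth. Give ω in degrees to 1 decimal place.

The Hobo–Dyer projection is cylindrical equal-area with φ₀ = 37.5°. A cylindrical equal-area projection with standard parallel φ₀ has meridian scale h = cos φ / cos φ₀ and parallel scale k = cos φ₀ / cos φ (so areas are preserved, h·k = 1).
At 56.3°: h = 0.6994, k = 1.430; principal scales a = 1.430, b = 0.6994.
sin(ω/2) = (a − b)/(a + b) = 0.7305/2.129 = 0.3431, so ω = 2 arcsin(0.3431) ≈ 40.1°.

40.1°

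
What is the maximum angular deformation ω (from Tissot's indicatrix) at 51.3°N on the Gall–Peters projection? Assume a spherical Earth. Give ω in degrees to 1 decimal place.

The Gall–Peters projection is cylindrical equal-area with φ₀ = 45°. A cylindrical equal-area projection with standard parallel φ₀ has meridian scale h = cos φ / cos φ₀ and parallel scale k = cos φ₀ / cos φ (so areas are preserved, h·k = 1).
At 51.3°: h = 0.8842, k = 1.131; principal scales a = 1.131, b = 0.8842.
sin(ω/2) = (a − b)/(a + b) = 0.2467/2.015 = 0.1224, so ω = 2 arcsin(0.1224) ≈ 14.1°.

14.1°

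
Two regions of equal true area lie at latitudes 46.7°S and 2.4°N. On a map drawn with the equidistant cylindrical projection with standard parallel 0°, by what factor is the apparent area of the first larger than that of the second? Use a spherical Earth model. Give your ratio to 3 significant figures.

1.46

For the equirectangular projection with φ₀ = 0 (plate carrée), h = 1 along meridians and k = sec φ along parallels.
Areal scale at 46.7°: h·k = 1.000 × 1.458 = 1.458.
Areal scale at 2.4°: h·k = 1.000 × 1.001 = 1.001.
Ratio = 1.458/1.001 ≈ 1.46.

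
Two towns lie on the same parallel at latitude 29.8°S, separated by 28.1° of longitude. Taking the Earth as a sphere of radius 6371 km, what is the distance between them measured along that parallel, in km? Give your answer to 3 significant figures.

2710 km

Arc length along a parallel = R cos φ · Δλ (with Δλ in radians).
= 6371 × cos 29.8° × (28.1° × π/180) = 6371 × 0.8678 × 0.4904 ≈ 2710 km.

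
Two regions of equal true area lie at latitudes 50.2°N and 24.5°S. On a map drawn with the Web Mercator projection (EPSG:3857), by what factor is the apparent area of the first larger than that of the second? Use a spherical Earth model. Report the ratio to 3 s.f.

Mercator areal scale is sec²φ.
At 50.2°: sec²(50.2°) = 1/0.6401² = 2.441.
At 24.5°: sec²(24.5°) = 1/0.9100² = 1.208.
Ratio = 2.441/1.208 = cos²(24.5°)/cos²(50.2°) ≈ 2.02.

2.02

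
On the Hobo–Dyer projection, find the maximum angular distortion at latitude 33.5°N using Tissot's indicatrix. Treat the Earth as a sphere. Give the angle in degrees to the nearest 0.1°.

5.7°

The Hobo–Dyer projection is cylindrical equal-area with φ₀ = 37.5°. For cylindrical equal-area with standard parallel φ₀, h = cos φ / cos φ₀ and k = cos φ₀ / cos φ, so h·k = 1.
At 33.5°: h = 1.051, k = 0.9514; principal scales a = 1.051, b = 0.9514.
sin(ω/2) = (a − b)/(a + b) = 0.09970/2.002 = 0.04979, so ω = 2 arcsin(0.04979) ≈ 5.7°.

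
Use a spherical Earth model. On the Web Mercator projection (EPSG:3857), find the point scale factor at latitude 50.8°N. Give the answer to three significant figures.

The Mercator projection is conformal; its linear scale factor is the same in every direction and equals sec φ = 1/cos φ.
k = 1/cos 50.8° = 1/0.6320 = 1.582.

1.58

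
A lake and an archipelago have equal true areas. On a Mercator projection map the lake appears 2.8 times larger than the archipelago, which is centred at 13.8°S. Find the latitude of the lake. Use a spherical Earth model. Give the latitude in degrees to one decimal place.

54.5°

On Mercator, (apparent₁)/(apparent₂) = sec²φ₁ / sec²φ₂ when true areas are equal.
cos²φ₂ / cos²φ₁ = 2.8  ⇒  cos φ₁ = cos 13.8° / √2.8 = 0.9711/1.673 = 0.5804.
φ₁ = arccos(0.5804) ≈ 54.5°.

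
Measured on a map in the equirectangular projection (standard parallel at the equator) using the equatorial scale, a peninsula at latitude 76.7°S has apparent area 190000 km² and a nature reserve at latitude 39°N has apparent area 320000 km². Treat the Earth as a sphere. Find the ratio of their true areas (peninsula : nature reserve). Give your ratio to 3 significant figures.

0.176

On the plate carrée, areal scale = h·k = 1 × sec φ, so true area = apparent × cos φ.
True area of peninsula: 190000 × cos(76.7°) = 190000 × 0.2300 = 43710 km².
True area of nature reserve: 320000 × cos(39°) = 320000 × 0.7771 = 248700 km².
Ratio = 43710 / 248700 ≈ 0.176.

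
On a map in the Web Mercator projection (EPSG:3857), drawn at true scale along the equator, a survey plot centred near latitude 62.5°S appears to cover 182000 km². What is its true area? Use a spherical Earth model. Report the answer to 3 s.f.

38800 km²

The Mercator projection is conformal; its linear scale factor is the same in every direction and equals sec φ = 1/cos φ.
Areal scale = k² = sec²φ = 1/cos²(62.5°) = 1/0.4617² = 4.690.
True area = apparent / (areal scale) = 182000 / 4.690 ≈ 38800 km².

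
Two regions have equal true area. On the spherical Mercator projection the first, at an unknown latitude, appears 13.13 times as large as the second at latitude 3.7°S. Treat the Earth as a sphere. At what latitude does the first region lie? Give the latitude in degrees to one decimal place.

Mercator areal scale is sec²φ, so apparent-area ratio = sec²φ₁ / sec²φ₂ = cos²φ₂ / cos²φ₁.
cos²φ₂ / cos²φ₁ = 13.13  ⇒  cos φ₁ = cos 3.7° / √13.13 = 0.9979/3.624 = 0.2754.
φ₁ = arccos(0.2754) ≈ 74.0°.

74.0°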